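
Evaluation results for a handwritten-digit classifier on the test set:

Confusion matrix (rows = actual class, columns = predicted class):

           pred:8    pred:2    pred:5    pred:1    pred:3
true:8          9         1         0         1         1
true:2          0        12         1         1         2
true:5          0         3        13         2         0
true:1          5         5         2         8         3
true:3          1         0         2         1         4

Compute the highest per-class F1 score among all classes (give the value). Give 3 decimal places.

Per-class F1 score (2·TP/(2·TP+FP+FN)):
  8: TP=9, FP=0+0+5+1=6, FN=1+0+1+1=3 → 18/27 = 0.6667
  2: TP=12, FP=1+3+5+0=9, FN=0+1+1+2=4 → 24/37 = 0.6486
  5: TP=13, FP=0+1+2+2=5, FN=0+3+2+0=5 → 26/36 = 0.7222
  1: TP=8, FP=1+1+2+1=5, FN=5+5+2+3=15 → 16/36 = 0.4444
  3: TP=4, FP=1+2+0+3=6, FN=1+0+2+1=4 → 8/18 = 0.4444
Highest is class '5' with F1 score = 0.722.

0.722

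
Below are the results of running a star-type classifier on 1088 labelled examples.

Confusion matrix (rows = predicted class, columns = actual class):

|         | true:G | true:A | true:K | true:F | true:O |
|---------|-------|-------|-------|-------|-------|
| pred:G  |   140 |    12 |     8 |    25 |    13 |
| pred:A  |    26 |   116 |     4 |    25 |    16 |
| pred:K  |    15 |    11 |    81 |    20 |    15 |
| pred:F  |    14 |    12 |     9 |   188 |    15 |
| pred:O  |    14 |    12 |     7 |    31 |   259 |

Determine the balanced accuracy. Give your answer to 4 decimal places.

0.7179

Balanced accuracy = mean of per-class recall.
  G: recall = 140/209 = 0.66986
  A: recall = 116/163 = 0.71166
  K: recall = 81/109 = 0.74312
  F: recall = 188/289 = 0.65052
  O: recall = 259/318 = 0.81447
Mean = (0.66986 + 0.71166 + 0.74312 + 0.65052 + 0.81447) / 5 = 0.7179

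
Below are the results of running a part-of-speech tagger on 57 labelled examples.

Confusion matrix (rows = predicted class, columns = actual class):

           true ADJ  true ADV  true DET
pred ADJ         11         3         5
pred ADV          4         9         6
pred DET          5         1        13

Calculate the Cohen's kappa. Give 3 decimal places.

Observed agreement pₒ = trace/N = 33/57 = 0.5789
Expected agreement pₑ = Σ (rowᵢ·colᵢ)/N² = (20·19 + 13·19 + 24·19)/57² = 0.3333
κ = (pₒ − pₑ)/(1 − pₑ) = (0.5789 − 0.3333)/(1 − 0.3333) = 0.368

0.368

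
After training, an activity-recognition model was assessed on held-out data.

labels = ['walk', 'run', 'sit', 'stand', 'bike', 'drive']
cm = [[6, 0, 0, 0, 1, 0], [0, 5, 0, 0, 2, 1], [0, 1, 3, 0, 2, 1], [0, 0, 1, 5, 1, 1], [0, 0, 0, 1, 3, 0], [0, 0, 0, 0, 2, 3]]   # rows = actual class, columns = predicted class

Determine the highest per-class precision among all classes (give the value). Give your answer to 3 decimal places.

1.000

Per-class precision (TP/(TP+FP)):
  walk: TP=6, FP=0+0+0+0+0=0 → 6/6 = 1.0000
  run: TP=5, FP=0+1+0+0+0=1 → 5/6 = 0.8333
  sit: TP=3, FP=0+0+1+0+0=1 → 3/4 = 0.7500
  stand: TP=5, FP=0+0+0+1+0=1 → 5/6 = 0.8333
  bike: TP=3, FP=1+2+2+1+2=8 → 3/11 = 0.2727
  drive: TP=3, FP=0+1+1+1+0=3 → 3/6 = 0.5000
Highest is class 'walk' with precision = 1.000.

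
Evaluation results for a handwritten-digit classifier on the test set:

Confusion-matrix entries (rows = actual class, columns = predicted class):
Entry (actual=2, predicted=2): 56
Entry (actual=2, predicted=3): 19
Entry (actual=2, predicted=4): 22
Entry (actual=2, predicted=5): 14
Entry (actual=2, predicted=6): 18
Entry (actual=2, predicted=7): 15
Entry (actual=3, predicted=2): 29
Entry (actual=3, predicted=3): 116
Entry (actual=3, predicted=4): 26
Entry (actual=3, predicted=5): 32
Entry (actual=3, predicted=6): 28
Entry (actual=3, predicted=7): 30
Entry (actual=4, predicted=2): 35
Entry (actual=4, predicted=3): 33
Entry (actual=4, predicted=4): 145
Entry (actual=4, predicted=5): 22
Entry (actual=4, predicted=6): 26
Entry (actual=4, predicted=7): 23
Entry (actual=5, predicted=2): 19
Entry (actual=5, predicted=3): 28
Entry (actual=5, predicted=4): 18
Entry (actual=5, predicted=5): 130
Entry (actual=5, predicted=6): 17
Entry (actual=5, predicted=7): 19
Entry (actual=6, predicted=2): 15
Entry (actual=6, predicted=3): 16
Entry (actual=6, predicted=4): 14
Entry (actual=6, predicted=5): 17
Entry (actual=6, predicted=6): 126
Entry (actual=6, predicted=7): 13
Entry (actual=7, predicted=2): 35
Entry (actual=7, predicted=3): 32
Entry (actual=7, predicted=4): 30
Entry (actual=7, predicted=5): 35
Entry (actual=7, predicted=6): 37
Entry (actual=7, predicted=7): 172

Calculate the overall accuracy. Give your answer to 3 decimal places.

0.510

Accuracy = trace / total = (56+116+145+130+126+172=745) / 1462 = 745/1462 = 0.510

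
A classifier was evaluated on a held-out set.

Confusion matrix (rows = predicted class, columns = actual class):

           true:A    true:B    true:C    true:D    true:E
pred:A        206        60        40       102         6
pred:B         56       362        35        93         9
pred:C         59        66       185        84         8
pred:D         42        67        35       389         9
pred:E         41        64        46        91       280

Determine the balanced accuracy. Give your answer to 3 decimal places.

Balanced accuracy = mean of per-class recall.
  A: recall = 206/404 = 0.5099
  B: recall = 362/619 = 0.5848
  C: recall = 185/341 = 0.5425
  D: recall = 389/759 = 0.5125
  E: recall = 280/312 = 0.8974
Mean = (0.5099 + 0.5848 + 0.5425 + 0.5125 + 0.8974) / 5 = 0.609

0.609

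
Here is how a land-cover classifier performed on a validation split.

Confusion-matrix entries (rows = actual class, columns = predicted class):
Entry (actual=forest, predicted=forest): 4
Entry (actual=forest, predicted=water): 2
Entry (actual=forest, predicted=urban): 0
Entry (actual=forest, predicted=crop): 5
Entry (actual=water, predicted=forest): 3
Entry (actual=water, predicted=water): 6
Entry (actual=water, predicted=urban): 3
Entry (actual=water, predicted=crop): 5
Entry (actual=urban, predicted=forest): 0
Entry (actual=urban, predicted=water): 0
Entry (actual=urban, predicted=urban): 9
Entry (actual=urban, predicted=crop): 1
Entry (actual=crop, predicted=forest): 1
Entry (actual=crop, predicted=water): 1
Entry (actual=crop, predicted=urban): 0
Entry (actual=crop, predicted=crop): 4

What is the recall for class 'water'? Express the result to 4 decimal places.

0.3529

Take TP from the diagonal, FP from the rest of the 'water' prediction marginal, FN from the rest of the 'water' actual marginal.
recall = TP/(TP+FN).
water: TP=6, FN=3+3+5=11 → 6/17 = 0.35294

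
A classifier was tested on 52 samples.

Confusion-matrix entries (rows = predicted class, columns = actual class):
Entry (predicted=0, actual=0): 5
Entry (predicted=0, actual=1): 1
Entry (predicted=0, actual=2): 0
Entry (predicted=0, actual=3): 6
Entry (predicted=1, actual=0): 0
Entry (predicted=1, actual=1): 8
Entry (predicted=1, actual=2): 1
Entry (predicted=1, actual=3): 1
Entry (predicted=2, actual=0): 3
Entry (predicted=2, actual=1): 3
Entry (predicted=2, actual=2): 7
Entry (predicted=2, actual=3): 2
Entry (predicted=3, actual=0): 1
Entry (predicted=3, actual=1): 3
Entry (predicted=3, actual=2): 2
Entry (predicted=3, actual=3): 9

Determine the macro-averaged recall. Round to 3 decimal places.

Per-class recall (TP/(TP+FN)):
  0: TP=5, FN=0+3+1=4 → 5/9 = 0.5556
  1: TP=8, FN=1+3+3=7 → 8/15 = 0.5333
  2: TP=7, FN=0+1+2=3 → 7/10 = 0.7000
  3: TP=9, FN=6+1+2=9 → 9/18 = 0.5000
Macro-recall = mean = (0.5556 + 0.5333 + 0.7000 + 0.5000) / 4 = 0.572

0.572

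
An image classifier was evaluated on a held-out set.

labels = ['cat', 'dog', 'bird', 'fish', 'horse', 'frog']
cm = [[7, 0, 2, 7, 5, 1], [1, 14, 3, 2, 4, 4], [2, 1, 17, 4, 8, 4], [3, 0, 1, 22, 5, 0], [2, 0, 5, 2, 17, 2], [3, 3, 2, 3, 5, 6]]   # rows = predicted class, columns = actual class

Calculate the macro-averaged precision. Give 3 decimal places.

Per-class precision (TP/(TP+FP)):
  cat: TP=7, FP=0+2+7+5+1=15 → 7/22 = 0.3182
  dog: TP=14, FP=1+3+2+4+4=14 → 14/28 = 0.5000
  bird: TP=17, FP=2+1+4+8+4=19 → 17/36 = 0.4722
  fish: TP=22, FP=3+0+1+5+0=9 → 22/31 = 0.7097
  horse: TP=17, FP=2+0+5+2+2=11 → 17/28 = 0.6071
  frog: TP=6, FP=3+3+2+3+5=16 → 6/22 = 0.2727
Macro-precision = mean = (0.3182 + 0.5000 + 0.4722 + 0.7097 + 0.6071 + 0.2727) / 6 = 0.480

0.480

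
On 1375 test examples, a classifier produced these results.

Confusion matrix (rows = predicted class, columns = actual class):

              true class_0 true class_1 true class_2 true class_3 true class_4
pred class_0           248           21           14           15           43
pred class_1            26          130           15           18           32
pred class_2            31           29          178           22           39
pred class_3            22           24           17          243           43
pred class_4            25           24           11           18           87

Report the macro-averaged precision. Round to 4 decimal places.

0.6269

Per-class precision (TP/(TP+FP)):
  class_0: TP=248, FP=21+14+15+43=93 → 248/341 = 0.72727
  class_1: TP=130, FP=26+15+18+32=91 → 130/221 = 0.58824
  class_2: TP=178, FP=31+29+22+39=121 → 178/299 = 0.59532
  class_3: TP=243, FP=22+24+17+43=106 → 243/349 = 0.69628
  class_4: TP=87, FP=25+24+11+18=78 → 87/165 = 0.52727
Macro-precision = mean = (0.72727 + 0.58824 + 0.59532 + 0.69628 + 0.52727) / 5 = 0.6269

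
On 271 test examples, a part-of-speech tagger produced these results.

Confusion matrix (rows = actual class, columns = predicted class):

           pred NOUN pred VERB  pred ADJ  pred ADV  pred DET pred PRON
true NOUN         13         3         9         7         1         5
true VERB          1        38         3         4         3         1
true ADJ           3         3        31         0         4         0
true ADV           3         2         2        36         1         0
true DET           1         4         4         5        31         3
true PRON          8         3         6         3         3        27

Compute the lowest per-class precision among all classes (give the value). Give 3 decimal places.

0.448

Per-class precision (TP/(TP+FP)):
  NOUN: TP=13, FP=1+3+3+1+8=16 → 13/29 = 0.4483
  VERB: TP=38, FP=3+3+2+4+3=15 → 38/53 = 0.7170
  ADJ: TP=31, FP=9+3+2+4+6=24 → 31/55 = 0.5636
  ADV: TP=36, FP=7+4+0+5+3=19 → 36/55 = 0.6545
  DET: TP=31, FP=1+3+4+1+3=12 → 31/43 = 0.7209
  PRON: TP=27, FP=5+1+0+0+3=9 → 27/36 = 0.7500
Lowest is class 'NOUN' with precision = 0.448.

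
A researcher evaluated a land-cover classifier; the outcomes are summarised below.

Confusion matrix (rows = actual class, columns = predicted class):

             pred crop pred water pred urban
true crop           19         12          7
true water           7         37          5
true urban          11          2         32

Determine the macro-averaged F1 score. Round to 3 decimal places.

0.655

Per-class F1 score (2·TP/(2·TP+FP+FN)):
  crop: TP=19, FP=7+11=18, FN=12+7=19 → 38/75 = 0.5067
  water: TP=37, FP=12+2=14, FN=7+5=12 → 74/100 = 0.7400
  urban: TP=32, FP=7+5=12, FN=11+2=13 → 64/89 = 0.7191
Macro-F1 score = mean = (0.5067 + 0.7400 + 0.7191) / 3 = 0.655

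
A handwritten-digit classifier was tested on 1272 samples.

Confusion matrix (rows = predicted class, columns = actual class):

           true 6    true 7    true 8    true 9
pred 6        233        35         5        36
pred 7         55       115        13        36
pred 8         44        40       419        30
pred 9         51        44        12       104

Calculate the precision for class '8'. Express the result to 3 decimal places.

Take TP from the diagonal, FP from the rest of the '8' prediction marginal, FN from the rest of the '8' actual marginal.
precision = TP/(TP+FP).
8: TP=419, FP=44+40+30=114 → 419/533 = 0.7861

0.786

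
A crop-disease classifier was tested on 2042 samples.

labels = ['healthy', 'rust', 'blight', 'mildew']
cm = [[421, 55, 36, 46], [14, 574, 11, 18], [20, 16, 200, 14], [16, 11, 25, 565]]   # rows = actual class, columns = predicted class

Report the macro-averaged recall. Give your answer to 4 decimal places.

0.8501

Per-class recall (TP/(TP+FN)):
  healthy: TP=421, FN=55+36+46=137 → 421/558 = 0.75448
  rust: TP=574, FN=14+11+18=43 → 574/617 = 0.93031
  blight: TP=200, FN=20+16+14=50 → 200/250 = 0.80000
  mildew: TP=565, FN=16+11+25=52 → 565/617 = 0.91572
Macro-recall = mean = (0.75448 + 0.93031 + 0.80000 + 0.91572) / 4 = 0.8501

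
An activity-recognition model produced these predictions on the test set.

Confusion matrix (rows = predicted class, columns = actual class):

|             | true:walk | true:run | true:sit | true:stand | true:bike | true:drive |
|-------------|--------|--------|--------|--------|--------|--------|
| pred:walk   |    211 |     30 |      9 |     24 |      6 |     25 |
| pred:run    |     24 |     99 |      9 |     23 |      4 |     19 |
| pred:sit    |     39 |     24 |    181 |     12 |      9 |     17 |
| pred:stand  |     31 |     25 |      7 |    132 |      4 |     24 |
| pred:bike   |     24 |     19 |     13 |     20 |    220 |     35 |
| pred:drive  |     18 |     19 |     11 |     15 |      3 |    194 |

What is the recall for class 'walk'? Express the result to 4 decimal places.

Treat 'walk' as positive and all other classes as negative.
recall = TP/(TP+FN).
walk: TP=211, FN=24+39+31+24+18=136 → 211/347 = 0.60807

0.6081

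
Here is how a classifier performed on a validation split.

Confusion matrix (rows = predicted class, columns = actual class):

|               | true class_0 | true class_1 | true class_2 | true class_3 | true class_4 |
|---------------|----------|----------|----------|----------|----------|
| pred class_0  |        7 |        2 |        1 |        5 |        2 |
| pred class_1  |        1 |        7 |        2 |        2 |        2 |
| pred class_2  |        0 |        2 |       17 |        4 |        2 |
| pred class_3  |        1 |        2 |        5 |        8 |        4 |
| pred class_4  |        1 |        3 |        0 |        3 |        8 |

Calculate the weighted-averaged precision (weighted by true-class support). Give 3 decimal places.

0.522

Per-class precision (TP/(TP+FP)):
  class_0: TP=7, FP=2+1+5+2=10 → 7/17 = 0.4118
  class_1: TP=7, FP=1+2+2+2=7 → 7/14 = 0.5000
  class_2: TP=17, FP=0+2+4+2=8 → 17/25 = 0.6800
  class_3: TP=8, FP=1+2+5+4=12 → 8/20 = 0.4000
  class_4: TP=8, FP=1+3+0+3=7 → 8/15 = 0.5333
Weighted-precision = Σ (supportᵢ/N)·precisionᵢ with N=91: (10/91)·0.4118 + (16/91)·0.5000 + (25/91)·0.6800 + (22/91)·0.4000 + (18/91)·0.5333 = 0.522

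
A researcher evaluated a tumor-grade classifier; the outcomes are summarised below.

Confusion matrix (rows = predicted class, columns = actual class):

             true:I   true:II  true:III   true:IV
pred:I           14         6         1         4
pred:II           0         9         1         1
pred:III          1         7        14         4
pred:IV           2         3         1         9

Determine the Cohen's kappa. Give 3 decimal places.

0.472

Observed agreement pₒ = trace/N = 46/77 = 0.5974
Expected agreement pₑ = Σ (rowᵢ·colᵢ)/N² = (17·25 + 25·11 + 17·26 + 18·15)/77² = 0.2382
κ = (pₒ − pₑ)/(1 − pₑ) = (0.5974 − 0.2382)/(1 − 0.2382) = 0.472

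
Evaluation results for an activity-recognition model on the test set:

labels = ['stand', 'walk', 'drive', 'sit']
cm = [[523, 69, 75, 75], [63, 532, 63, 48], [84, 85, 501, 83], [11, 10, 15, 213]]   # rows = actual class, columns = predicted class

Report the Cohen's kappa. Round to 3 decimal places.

0.622

Observed agreement pₒ = trace/N = 1769/2450 = 0.7220
Expected agreement pₑ = Σ (rowᵢ·colᵢ)/N² = (742·681 + 706·696 + 753·654 + 249·419)/2450² = 0.2655
κ = (pₒ − pₑ)/(1 − pₑ) = (0.7220 − 0.2655)/(1 − 0.2655) = 0.622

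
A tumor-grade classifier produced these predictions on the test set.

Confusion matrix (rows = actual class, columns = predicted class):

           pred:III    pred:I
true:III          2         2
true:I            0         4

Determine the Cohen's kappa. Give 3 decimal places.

Observed agreement pₒ = trace/N = 6/8 = 0.7500
Expected agreement pₑ = Σ (rowᵢ·colᵢ)/N² = (4·2 + 4·6)/8² = 0.5000
κ = (pₒ − pₑ)/(1 − pₑ) = (0.7500 − 0.5000)/(1 − 0.5000) = 0.500

0.500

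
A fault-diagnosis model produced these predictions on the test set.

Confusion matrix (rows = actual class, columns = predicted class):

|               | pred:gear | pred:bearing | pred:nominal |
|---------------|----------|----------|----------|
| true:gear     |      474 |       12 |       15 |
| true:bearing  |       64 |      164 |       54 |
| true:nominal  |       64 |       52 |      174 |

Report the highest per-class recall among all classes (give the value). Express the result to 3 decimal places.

Per-class recall (TP/(TP+FN)):
  gear: TP=474, FN=12+15=27 → 474/501 = 0.9461
  bearing: TP=164, FN=64+54=118 → 164/282 = 0.5816
  nominal: TP=174, FN=64+52=116 → 174/290 = 0.6000
Highest is class 'gear' with recall = 0.946.

0.946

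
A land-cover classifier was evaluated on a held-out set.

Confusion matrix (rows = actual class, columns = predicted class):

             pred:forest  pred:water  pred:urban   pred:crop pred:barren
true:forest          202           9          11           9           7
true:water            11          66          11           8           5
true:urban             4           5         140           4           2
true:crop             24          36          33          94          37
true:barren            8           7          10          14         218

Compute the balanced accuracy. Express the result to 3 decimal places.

Balanced accuracy = mean of per-class recall.
  forest: recall = 202/238 = 0.8487
  water: recall = 66/101 = 0.6535
  urban: recall = 140/155 = 0.9032
  crop: recall = 94/224 = 0.4196
  barren: recall = 218/257 = 0.8482
Mean = (0.8487 + 0.6535 + 0.9032 + 0.4196 + 0.8482) / 5 = 0.735

0.735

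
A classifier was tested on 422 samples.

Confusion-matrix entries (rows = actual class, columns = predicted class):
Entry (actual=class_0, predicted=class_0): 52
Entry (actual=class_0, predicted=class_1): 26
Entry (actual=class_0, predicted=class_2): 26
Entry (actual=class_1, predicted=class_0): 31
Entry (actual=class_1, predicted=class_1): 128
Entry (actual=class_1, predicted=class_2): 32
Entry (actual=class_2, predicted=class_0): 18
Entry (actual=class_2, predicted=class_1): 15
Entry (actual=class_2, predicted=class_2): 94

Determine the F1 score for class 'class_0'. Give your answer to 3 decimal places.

Take TP from the diagonal, FP from the rest of the 'class_0' prediction marginal, FN from the rest of the 'class_0' actual marginal.
F1 score = 2·TP/(2·TP+FP+FN).
class_0: TP=52, FP=31+18=49, FN=26+26=52 → 104/205 = 0.5073

0.507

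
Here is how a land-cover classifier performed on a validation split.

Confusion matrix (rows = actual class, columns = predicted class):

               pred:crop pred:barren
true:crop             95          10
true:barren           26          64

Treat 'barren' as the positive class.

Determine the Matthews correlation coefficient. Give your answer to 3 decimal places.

MCC = (TP·TN − FP·FN) / √((TP+FP)(TP+FN)(TN+FP)(TN+FN))
Numerator = 64·95 − 10·26 = 5820
Denominator = √(74·90·105·121) = √84615300 = 9198.6575
MCC = 5820 / 9198.6575 = 0.633

0.633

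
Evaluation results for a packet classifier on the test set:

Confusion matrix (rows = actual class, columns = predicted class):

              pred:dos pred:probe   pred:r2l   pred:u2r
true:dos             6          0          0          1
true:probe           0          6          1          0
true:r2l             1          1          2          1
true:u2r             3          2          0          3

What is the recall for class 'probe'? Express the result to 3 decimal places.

0.857

Treat 'probe' as positive and all other classes as negative.
recall = TP/(TP+FN).
probe: TP=6, FN=0+1+0=1 → 6/7 = 0.8571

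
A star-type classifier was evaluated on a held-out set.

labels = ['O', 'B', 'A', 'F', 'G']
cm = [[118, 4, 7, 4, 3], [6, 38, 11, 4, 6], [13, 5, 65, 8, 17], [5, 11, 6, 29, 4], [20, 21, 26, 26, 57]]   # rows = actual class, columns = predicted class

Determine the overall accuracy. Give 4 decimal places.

0.5973

Accuracy = trace / total = (118+38+65+29+57=307) / 514 = 307/514 = 0.5973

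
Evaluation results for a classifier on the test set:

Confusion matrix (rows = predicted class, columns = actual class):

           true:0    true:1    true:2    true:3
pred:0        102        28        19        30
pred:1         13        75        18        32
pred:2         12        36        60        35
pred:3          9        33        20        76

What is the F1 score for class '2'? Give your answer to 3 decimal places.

0.462

Take TP from the diagonal, FP from the rest of the '2' prediction marginal, FN from the rest of the '2' actual marginal.
F1 score = 2·TP/(2·TP+FP+FN).
2: TP=60, FP=12+36+35=83, FN=19+18+20=57 → 120/260 = 0.4615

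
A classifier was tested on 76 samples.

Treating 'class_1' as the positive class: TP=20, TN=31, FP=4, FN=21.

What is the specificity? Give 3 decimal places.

Specificity = TN/(TN+FP) = 31/(31+4) = 0.886

0.886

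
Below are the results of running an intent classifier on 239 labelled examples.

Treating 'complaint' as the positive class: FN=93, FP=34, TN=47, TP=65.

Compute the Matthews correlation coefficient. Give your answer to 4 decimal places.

MCC = (TP·TN − FP·FN) / √((TP+FP)(TP+FN)(TN+FP)(TN+FN))
Numerator = 65·47 − 34·93 = -107
Denominator = √(99·158·81·140) = √177380280 = 13318.4188
MCC = -107 / 13318.4188 = -0.0080

-0.0080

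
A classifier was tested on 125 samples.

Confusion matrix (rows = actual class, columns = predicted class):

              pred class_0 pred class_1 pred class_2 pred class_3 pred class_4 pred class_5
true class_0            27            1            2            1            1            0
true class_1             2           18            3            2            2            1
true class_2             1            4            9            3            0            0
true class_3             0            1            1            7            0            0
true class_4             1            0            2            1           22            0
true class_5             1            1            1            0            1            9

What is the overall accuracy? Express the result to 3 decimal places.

Accuracy = trace / total = (27+18+9+7+22+9=92) / 125 = 92/125 = 0.736

0.736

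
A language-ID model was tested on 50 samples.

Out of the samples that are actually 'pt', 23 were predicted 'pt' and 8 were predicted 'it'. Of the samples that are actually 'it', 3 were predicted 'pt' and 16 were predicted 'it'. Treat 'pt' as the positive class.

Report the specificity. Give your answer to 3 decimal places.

Specificity = TN/(TN+FP) = 16/(16+3) = 0.842

0.842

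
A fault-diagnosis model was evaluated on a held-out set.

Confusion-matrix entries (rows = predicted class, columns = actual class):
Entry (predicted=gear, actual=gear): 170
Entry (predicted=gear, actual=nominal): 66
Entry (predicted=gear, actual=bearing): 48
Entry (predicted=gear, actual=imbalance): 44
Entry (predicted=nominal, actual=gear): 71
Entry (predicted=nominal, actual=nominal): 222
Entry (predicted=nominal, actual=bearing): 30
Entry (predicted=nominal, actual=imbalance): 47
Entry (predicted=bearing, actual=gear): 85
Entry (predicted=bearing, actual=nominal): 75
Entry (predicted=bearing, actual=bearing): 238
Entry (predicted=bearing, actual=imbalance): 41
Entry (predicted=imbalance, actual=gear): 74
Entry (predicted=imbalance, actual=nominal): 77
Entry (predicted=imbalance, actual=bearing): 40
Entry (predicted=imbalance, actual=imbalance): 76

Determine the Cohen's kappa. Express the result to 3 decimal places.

Observed agreement pₒ = trace/N = 706/1404 = 0.5028
Expected agreement pₑ = Σ (rowᵢ·colᵢ)/N² = (400·328 + 440·370 + 356·439 + 208·267)/1404² = 0.2566
κ = (pₒ − pₑ)/(1 − pₑ) = (0.5028 − 0.2566)/(1 − 0.2566) = 0.331

0.331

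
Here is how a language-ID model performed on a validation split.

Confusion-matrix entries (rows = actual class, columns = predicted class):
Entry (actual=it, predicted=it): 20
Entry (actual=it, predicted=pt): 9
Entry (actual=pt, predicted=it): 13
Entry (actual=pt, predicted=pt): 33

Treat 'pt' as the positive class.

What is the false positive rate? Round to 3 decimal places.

0.310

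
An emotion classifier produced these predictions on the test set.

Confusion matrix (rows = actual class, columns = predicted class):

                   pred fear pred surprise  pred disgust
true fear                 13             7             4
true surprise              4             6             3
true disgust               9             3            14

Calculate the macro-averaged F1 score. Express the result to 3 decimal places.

Per-class F1 score (2·TP/(2·TP+FP+FN)):
  fear: TP=13, FP=4+9=13, FN=7+4=11 → 26/50 = 0.5200
  surprise: TP=6, FP=7+3=10, FN=4+3=7 → 12/29 = 0.4138
  disgust: TP=14, FP=4+3=7, FN=9+3=12 → 28/47 = 0.5957
Macro-F1 score = mean = (0.5200 + 0.4138 + 0.5957) / 3 = 0.510

0.510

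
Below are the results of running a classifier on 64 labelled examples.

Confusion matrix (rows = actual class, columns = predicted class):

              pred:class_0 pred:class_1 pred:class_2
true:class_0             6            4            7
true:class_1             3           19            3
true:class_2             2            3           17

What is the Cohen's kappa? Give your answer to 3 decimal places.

Observed agreement pₒ = trace/N = 42/64 = 0.6563
Expected agreement pₑ = Σ (rowᵢ·colᵢ)/N² = (17·11 + 25·26 + 22·27)/64² = 0.3494
κ = (pₒ − pₑ)/(1 − pₑ) = (0.6563 − 0.3494)/(1 − 0.3494) = 0.472

0.472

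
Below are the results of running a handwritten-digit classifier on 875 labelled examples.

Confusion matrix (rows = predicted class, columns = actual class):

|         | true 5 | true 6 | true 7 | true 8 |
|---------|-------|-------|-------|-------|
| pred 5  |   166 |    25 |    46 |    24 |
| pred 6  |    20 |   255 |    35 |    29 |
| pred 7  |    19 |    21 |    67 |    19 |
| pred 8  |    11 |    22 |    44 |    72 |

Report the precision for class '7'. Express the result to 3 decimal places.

0.532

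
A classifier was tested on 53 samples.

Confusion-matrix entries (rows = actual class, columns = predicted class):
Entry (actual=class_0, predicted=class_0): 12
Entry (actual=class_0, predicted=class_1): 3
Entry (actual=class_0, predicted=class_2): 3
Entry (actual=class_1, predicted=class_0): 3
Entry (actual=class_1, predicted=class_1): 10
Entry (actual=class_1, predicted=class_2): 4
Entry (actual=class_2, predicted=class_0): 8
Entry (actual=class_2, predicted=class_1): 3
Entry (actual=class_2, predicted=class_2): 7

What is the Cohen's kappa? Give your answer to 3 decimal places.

0.320

Observed agreement pₒ = trace/N = 29/53 = 0.5472
Expected agreement pₑ = Σ (rowᵢ·colᵢ)/N² = (18·23 + 17·16 + 18·14)/53² = 0.3339
κ = (pₒ − pₑ)/(1 − pₑ) = (0.5472 − 0.3339)/(1 − 0.3339) = 0.320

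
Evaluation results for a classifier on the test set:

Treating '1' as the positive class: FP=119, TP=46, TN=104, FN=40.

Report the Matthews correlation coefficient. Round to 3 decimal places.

0.001

MCC = (TP·TN − FP·FN) / √((TP+FP)(TP+FN)(TN+FP)(TN+FN))
Numerator = 46·104 − 119·40 = 24
Denominator = √(165·86·223·144) = √455669280 = 21346.4114
MCC = 24 / 21346.4114 = 0.001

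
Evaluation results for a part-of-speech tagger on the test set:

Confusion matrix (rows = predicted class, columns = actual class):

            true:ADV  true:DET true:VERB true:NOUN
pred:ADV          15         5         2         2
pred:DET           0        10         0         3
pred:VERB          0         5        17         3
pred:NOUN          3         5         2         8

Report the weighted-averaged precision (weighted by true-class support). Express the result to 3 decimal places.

0.648

Per-class precision (TP/(TP+FP)):
  ADV: TP=15, FP=5+2+2=9 → 15/24 = 0.6250
  DET: TP=10, FP=0+0+3=3 → 10/13 = 0.7692
  VERB: TP=17, FP=0+5+3=8 → 17/25 = 0.6800
  NOUN: TP=8, FP=3+5+2=10 → 8/18 = 0.4444
Weighted-precision = Σ (supportᵢ/N)·precisionᵢ with N=80: (18/80)·0.6250 + (25/80)·0.7692 + (21/80)·0.6800 + (16/80)·0.4444 = 0.648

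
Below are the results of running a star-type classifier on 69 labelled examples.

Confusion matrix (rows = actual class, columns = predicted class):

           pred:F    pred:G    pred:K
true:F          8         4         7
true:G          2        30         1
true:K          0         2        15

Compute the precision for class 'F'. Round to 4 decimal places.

0.8000

Treat 'F' as positive and all other classes as negative.
precision = TP/(TP+FP).
F: TP=8, FP=2+0=2 → 8/10 = 0.80000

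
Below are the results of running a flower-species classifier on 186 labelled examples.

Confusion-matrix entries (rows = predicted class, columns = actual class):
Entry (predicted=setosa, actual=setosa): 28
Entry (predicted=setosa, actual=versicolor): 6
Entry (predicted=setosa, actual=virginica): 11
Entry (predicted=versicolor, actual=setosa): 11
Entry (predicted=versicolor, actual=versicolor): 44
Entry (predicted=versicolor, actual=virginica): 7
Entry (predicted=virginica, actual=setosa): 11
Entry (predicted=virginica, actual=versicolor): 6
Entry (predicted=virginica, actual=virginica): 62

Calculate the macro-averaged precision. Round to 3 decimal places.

0.706

Per-class precision (TP/(TP+FP)):
  setosa: TP=28, FP=6+11=17 → 28/45 = 0.6222
  versicolor: TP=44, FP=11+7=18 → 44/62 = 0.7097
  virginica: TP=62, FP=11+6=17 → 62/79 = 0.7848
Macro-precision = mean = (0.6222 + 0.7097 + 0.7848) / 3 = 0.706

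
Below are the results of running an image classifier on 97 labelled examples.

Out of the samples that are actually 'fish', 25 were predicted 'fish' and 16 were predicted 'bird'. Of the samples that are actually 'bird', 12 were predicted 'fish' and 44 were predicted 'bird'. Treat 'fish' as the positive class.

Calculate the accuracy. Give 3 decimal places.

Accuracy = (TP+TN)/N = (25+44)/97 = 0.711

0.711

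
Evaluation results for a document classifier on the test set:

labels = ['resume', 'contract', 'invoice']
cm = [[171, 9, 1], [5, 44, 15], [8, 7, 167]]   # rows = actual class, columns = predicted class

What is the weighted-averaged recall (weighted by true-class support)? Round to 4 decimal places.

0.8946

Per-class recall (TP/(TP+FN)):
  resume: TP=171, FN=9+1=10 → 171/181 = 0.94475
  contract: TP=44, FN=5+15=20 → 44/64 = 0.68750
  invoice: TP=167, FN=8+7=15 → 167/182 = 0.91758
Weighted-recall = Σ (supportᵢ/N)·recallᵢ with N=427: (181/427)·0.94475 + (64/427)·0.68750 + (182/427)·0.91758 = 0.8946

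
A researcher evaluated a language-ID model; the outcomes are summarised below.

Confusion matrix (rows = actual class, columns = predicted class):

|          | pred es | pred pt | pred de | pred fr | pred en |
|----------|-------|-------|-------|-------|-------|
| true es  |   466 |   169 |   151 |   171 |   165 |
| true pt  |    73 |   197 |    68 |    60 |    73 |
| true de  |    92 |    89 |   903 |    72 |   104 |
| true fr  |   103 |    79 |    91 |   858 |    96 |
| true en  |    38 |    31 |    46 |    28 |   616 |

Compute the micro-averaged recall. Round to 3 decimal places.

0.628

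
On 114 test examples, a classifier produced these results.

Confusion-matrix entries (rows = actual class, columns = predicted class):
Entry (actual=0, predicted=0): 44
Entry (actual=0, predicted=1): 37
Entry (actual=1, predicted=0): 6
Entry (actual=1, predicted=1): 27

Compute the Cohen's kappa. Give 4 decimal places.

0.2827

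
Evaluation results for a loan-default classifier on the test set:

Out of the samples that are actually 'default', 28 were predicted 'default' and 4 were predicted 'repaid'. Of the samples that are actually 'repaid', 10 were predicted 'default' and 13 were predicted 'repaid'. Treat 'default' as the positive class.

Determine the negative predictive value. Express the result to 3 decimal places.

0.765

NPV = TN/(TN+FN) = 13/(13+4) = 0.765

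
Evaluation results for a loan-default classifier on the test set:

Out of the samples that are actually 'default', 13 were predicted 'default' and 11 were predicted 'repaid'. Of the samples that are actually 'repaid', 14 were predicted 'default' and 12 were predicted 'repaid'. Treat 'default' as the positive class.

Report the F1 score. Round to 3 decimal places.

0.510

Precision = TP/(TP+FP) = 13/27 = 0.4815
Recall = TP/(TP+FN) = 13/24 = 0.5417
F1 = 2·TP/(2·TP+FP+FN) = 26/51 = 0.510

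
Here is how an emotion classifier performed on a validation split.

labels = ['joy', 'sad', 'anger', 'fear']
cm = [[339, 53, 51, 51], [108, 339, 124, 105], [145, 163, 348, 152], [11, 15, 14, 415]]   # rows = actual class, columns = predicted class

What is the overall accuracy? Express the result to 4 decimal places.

0.5923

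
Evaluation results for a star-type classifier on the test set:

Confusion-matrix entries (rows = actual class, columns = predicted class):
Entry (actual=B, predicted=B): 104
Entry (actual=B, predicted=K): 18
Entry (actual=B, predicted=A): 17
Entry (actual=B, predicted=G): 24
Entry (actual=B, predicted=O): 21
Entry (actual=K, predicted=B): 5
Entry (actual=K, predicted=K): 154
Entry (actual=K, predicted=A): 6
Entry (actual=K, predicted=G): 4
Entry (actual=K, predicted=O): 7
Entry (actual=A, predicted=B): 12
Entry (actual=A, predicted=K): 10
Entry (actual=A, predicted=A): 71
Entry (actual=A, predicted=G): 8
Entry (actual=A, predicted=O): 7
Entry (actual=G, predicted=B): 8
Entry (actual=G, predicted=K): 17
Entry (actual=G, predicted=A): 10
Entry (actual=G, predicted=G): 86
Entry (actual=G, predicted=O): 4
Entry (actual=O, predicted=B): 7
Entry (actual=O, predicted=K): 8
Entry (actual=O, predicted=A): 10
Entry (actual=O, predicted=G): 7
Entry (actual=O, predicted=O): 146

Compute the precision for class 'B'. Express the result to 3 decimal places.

0.765

Treat 'B' as positive and all other classes as negative.
precision = TP/(TP+FP).
B: TP=104, FP=5+12+8+7=32 → 104/136 = 0.7647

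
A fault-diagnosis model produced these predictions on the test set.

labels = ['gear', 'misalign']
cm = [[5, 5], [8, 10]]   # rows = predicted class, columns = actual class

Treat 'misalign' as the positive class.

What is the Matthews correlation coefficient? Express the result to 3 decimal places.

0.053

MCC = (TP·TN − FP·FN) / √((TP+FP)(TP+FN)(TN+FP)(TN+FN))
Numerator = 10·5 − 8·5 = 10
Denominator = √(18·15·13·10) = √35100 = 187.3499
MCC = 10 / 187.3499 = 0.053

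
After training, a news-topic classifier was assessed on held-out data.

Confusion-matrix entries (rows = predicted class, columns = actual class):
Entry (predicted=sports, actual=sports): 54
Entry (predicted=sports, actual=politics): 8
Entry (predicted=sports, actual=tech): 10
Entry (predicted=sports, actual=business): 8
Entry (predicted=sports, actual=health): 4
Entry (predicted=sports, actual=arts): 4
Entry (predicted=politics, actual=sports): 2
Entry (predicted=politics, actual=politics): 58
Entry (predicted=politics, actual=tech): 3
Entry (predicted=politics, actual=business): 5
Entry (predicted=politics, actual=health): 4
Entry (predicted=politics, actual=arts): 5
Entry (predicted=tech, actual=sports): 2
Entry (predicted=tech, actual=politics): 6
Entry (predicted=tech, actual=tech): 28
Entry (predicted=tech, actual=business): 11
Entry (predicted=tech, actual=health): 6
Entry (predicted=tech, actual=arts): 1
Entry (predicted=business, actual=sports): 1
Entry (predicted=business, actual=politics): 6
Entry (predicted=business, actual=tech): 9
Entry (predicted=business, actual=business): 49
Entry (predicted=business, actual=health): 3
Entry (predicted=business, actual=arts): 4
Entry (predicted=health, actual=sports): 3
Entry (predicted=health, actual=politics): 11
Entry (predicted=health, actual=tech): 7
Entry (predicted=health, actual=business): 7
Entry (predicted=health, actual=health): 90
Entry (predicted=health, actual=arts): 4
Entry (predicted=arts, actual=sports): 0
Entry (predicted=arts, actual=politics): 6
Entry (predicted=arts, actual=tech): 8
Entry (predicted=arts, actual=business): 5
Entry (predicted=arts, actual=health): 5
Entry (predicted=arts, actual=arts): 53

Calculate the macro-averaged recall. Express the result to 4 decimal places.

0.6731

Per-class recall (TP/(TP+FN)):
  sports: TP=54, FN=2+2+1+3+0=8 → 54/62 = 0.87097
  politics: TP=58, FN=8+6+6+11+6=37 → 58/95 = 0.61053
  tech: TP=28, FN=10+3+9+7+8=37 → 28/65 = 0.43077
  business: TP=49, FN=8+5+11+7+5=36 → 49/85 = 0.57647
  health: TP=90, FN=4+4+6+3+5=22 → 90/112 = 0.80357
  arts: TP=53, FN=4+5+1+4+4=18 → 53/71 = 0.74648
Macro-recall = mean = (0.87097 + 0.61053 + 0.43077 + 0.57647 + 0.80357 + 0.74648) / 6 = 0.6731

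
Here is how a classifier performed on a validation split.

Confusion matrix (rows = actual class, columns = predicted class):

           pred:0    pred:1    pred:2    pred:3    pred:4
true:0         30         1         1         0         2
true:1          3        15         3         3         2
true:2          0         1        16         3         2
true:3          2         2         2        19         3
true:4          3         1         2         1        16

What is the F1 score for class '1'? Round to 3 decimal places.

F1 score = 2·TP/(2·TP+FP+FN).
1: TP=15, FP=1+1+2+1=5, FN=3+3+3+2=11 → 30/46 = 0.6522

0.652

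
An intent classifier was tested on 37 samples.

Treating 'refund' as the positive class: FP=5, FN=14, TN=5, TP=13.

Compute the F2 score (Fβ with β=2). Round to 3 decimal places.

Fβ = (1+β²)·TP / ((1+β²)·TP + β²·FN + FP), with β²=4
= 5·13 / (5·13 + 4·14 + 5) = 0.516

0.516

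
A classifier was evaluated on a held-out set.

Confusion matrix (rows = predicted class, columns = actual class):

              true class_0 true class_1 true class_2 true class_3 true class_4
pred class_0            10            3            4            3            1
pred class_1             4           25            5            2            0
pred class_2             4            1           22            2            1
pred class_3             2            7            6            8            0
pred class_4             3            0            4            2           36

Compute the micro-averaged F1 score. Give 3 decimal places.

Micro-averaging pools counts across classes: ΣTP=101, ΣFP=54, ΣFN=54.
Micro-F1 score = 2·TP/(2·TP+FP+FN) on pooled counts = 0.652 (equals overall accuracy in single-label multiclass).

0.652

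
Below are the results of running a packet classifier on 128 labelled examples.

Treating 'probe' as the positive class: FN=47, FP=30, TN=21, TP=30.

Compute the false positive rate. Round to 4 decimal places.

FPR = FP/(FP+TN) = 30/(30+21) = 0.5882

0.5882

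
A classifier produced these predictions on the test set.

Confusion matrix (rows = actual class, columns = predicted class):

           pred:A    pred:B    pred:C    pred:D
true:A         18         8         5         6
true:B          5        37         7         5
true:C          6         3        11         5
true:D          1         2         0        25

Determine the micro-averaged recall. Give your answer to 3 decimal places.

0.632

Micro-averaging pools counts across classes: ΣTP=91, ΣFP=53, ΣFN=53.
Micro-recall = TP/(TP+FN) on pooled counts = 0.632 (equals overall accuracy in single-label multiclass).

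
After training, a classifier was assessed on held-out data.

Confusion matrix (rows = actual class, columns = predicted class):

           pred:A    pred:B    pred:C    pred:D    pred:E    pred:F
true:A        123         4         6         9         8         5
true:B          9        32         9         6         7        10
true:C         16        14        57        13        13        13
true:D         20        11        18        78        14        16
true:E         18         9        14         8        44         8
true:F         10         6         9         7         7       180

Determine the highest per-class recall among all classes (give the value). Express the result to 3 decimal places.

0.822

Per-class recall (TP/(TP+FN)):
  A: TP=123, FN=4+6+9+8+5=32 → 123/155 = 0.7935
  B: TP=32, FN=9+9+6+7+10=41 → 32/73 = 0.4384
  C: TP=57, FN=16+14+13+13+13=69 → 57/126 = 0.4524
  D: TP=78, FN=20+11+18+14+16=79 → 78/157 = 0.4968
  E: TP=44, FN=18+9+14+8+8=57 → 44/101 = 0.4356
  F: TP=180, FN=10+6+9+7+7=39 → 180/219 = 0.8219
Highest is class 'F' with recall = 0.822.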